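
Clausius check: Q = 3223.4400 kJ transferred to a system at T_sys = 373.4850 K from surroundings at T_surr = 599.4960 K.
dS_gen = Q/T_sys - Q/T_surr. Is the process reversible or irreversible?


dS_sys = 3223.4400/373.4850 = 8.6307 kJ/K
dS_surr = -3223.4400/599.4960 = -5.3769 kJ/K
dS_gen = 8.6307 - 5.3769 = 3.2538 kJ/K (irreversible)

dS_gen = 3.2538 kJ/K, irreversible


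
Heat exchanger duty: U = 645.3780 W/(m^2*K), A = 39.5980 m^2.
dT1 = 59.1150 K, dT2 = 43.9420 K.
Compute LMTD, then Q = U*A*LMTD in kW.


LMTD = 51.1540 K
Q = 645.3780 * 39.5980 * 51.1540 = 1307275.2813 W = 1307.2753 kW

1307.2753 kW


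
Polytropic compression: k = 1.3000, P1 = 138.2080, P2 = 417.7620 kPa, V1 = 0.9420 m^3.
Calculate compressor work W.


(k-1)/k = 0.2308
(P2/P1)^exp = 1.2908
W = 4.3333 * 138.2080 * 0.9420 * (1.2908 - 1) = 164.0619 kJ

164.0619 kJ


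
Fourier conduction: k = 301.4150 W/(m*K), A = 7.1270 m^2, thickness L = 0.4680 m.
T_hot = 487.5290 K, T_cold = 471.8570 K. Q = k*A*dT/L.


dT = 15.6720 K
Q = 301.4150 * 7.1270 * 15.6720 / 0.4680 = 71936.6468 W

71936.6468 W


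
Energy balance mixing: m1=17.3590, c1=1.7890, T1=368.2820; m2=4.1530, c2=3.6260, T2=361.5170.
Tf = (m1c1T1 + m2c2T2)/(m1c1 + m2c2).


num = 16881.0942
den = 46.1140
Tf = 366.0729 K

366.0729 K


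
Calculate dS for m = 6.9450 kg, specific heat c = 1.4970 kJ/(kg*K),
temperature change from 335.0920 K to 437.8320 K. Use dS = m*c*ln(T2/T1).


T2/T1 = 1.3066
ln(T2/T1) = 0.2674
dS = 6.9450 * 1.4970 * 0.2674 = 2.7804 kJ/K

2.7804 kJ/K


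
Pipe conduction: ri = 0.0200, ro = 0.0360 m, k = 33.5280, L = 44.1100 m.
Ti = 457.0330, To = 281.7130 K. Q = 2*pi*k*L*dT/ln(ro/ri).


dT = 175.3200 K
ln(ro/ri) = 0.5878
Q = 2*pi*33.5280*44.1100*175.3200 / 0.5878 = 2771636.7230 W

2771636.7230 W


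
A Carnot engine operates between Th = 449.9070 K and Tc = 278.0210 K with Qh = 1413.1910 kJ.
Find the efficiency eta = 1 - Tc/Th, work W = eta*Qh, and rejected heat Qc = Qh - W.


eta = 1 - 278.0210/449.9070 = 0.3820
W = 0.3820 * 1413.1910 = 539.9066 kJ
Qc = 1413.1910 - 539.9066 = 873.2844 kJ

eta = 38.2048%, W = 539.9066 kJ, Qc = 873.2844 kJ


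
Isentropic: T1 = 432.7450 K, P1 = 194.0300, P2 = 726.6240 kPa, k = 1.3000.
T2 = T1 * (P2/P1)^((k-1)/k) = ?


(k-1)/k = 0.2308
(P2/P1)^exp = 1.3562
T2 = 432.7450 * 1.3562 = 586.9006 K

586.9006 K


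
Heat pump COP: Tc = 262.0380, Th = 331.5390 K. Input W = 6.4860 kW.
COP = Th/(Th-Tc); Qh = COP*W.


COP = 331.5390 / 69.5010 = 4.7703
Qh = 4.7703 * 6.4860 = 30.9400 kW

COP = 4.7703, Qh = 30.9400 kW


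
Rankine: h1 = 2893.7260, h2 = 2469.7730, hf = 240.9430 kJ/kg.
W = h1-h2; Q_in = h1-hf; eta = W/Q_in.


W = 423.9530 kJ/kg
Q_in = 2652.7830 kJ/kg
eta = 0.1598 = 15.9814%

eta = 15.9814%


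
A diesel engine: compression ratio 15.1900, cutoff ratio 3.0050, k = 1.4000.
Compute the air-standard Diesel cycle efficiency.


r^(k-1) = 2.9691
rc^k = 4.6664
eta = 0.5601 = 56.0079%

56.0079%


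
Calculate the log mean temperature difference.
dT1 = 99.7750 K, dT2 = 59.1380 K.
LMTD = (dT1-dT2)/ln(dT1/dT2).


dT1/dT2 = 1.6872
ln(dT1/dT2) = 0.5230
LMTD = 40.6370 / 0.5230 = 77.6933 K

77.6933 K


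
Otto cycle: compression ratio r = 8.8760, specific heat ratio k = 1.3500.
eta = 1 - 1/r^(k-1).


r^(k-1) = 2.1472
eta = 1 - 1/2.1472 = 0.5343 = 53.4281%

53.4281%


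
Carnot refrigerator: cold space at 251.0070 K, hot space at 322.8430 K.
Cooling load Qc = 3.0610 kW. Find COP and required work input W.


COP = 251.0070 / 71.8360 = 3.4942
W = 3.0610 / 3.4942 = 0.8760 kW

COP = 3.4942, W = 0.8760 kW


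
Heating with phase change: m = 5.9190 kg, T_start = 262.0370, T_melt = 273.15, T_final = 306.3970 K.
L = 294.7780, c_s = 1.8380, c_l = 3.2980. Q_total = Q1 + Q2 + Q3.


Q1 (sensible, solid) = 5.9190 * 1.8380 * 11.1130 = 120.8997 kJ
Q2 (latent) = 5.9190 * 294.7780 = 1744.7910 kJ
Q3 (sensible, liquid) = 5.9190 * 3.2980 * 33.2470 = 649.0101 kJ
Q_total = 2514.7008 kJ

2514.7008 kJ


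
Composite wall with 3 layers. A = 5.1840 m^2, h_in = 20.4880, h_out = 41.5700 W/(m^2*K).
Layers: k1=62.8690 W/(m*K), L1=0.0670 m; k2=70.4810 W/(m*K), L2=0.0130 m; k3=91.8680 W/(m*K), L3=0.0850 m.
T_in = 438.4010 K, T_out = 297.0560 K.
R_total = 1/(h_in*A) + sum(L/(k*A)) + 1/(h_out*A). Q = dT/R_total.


R_conv_in = 1/(20.4880*5.1840) = 0.0094
R_1 = 0.0670/(62.8690*5.1840) = 0.0002
R_2 = 0.0130/(70.4810*5.1840) = 3.5580e-05
R_3 = 0.0850/(91.8680*5.1840) = 0.0002
R_conv_out = 1/(41.5700*5.1840) = 0.0046
R_total = 0.0145 K/W
Q = 141.3450 / 0.0145 = 9764.5243 W

R_total = 0.0145 K/W, Q = 9764.5243 W


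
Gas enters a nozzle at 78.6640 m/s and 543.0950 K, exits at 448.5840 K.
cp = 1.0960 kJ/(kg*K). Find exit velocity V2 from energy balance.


dT = 94.5110 K
2*cp*1000*dT = 207168.1120
V1^2 = 6188.0249
V2 = sqrt(213356.1369) = 461.9049 m/s

461.9049 m/s


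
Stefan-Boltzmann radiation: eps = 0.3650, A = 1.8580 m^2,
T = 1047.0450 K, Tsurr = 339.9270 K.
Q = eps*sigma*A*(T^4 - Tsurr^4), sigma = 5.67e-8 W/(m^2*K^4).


T^4 = 1.2019e+12
Tsurr^4 = 1.3352e+10
Q = 0.3650 * 5.67e-8 * 1.8580 * 1.1885e+12 = 45701.5969 W

45701.5969 W


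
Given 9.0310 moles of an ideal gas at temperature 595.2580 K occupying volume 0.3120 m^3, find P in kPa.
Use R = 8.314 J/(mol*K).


P = nRT/V = 9.0310 * 8.314 * 595.2580 / 0.3120
= 44694.1933 / 0.3120 = 143250.6197 Pa = 143.2506 kPa

143.2506 kPa


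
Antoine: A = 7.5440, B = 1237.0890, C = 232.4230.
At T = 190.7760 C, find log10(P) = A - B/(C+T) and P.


C+T = 423.1990
B/(C+T) = 2.9232
log10(P) = 7.5440 - 2.9232 = 4.6208
P = 10^4.6208 = 41765.2347 mmHg

41765.2347 mmHg


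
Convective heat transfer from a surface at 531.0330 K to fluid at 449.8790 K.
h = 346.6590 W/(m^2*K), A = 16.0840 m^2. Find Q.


dT = 81.1540 K
Q = 346.6590 * 16.0840 * 81.1540 = 452487.3840 W

452487.3840 W


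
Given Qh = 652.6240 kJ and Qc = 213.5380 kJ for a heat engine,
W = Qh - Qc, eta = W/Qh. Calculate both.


W = 652.6240 - 213.5380 = 439.0860 kJ
eta = 439.0860 / 652.6240 = 0.6728 = 67.2801%

W = 439.0860 kJ, eta = 67.2801%


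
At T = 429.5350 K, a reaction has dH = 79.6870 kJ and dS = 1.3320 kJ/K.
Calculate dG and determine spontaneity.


T*dS = 429.5350 * 1.3320 = 572.1406 kJ
dG = 79.6870 - 572.1406 = -492.4536 kJ (spontaneous)

dG = -492.4536 kJ, spontaneous


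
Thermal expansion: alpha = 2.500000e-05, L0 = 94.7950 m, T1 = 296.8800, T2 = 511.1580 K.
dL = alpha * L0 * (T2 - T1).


dT = 214.2780 K
dL = 2.500000e-05 * 94.7950 * 214.2780 = 0.507812 m
L_final = 95.302812 m

dL = 0.507812 m


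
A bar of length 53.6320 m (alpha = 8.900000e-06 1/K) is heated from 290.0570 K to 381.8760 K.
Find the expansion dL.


dT = 91.8190 K
dL = 8.900000e-06 * 53.6320 * 91.8190 = 0.043827 m
L_final = 53.675827 m

dL = 0.043827 m


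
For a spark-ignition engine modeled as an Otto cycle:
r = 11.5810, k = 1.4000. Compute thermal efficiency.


r^(k-1) = 2.6638
eta = 1 - 1/2.6638 = 0.6246 = 62.4594%

62.4594%


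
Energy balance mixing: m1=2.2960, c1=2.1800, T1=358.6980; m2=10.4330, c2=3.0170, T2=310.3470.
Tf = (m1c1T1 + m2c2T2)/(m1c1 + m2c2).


num = 11563.9781
den = 36.4816
Tf = 316.9808 K

316.9808 K


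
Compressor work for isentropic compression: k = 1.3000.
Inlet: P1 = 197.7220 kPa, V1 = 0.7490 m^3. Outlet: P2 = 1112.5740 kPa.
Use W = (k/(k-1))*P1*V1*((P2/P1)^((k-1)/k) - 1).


(k-1)/k = 0.2308
(P2/P1)^exp = 1.4898
W = 4.3333 * 197.7220 * 0.7490 * (1.4898 - 1) = 314.3509 kJ

314.3509 kJ


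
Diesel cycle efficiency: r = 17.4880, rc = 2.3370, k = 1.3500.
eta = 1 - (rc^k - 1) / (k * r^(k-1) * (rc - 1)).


r^(k-1) = 2.7224
rc^k = 3.1455
eta = 0.5634 = 56.3380%

56.3380%


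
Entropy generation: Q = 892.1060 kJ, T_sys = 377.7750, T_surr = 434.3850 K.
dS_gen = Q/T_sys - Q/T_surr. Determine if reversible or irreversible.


dS_sys = 892.1060/377.7750 = 2.3615 kJ/K
dS_surr = -892.1060/434.3850 = -2.0537 kJ/K
dS_gen = 2.3615 - 2.0537 = 0.3078 kJ/K (irreversible)

dS_gen = 0.3078 kJ/K, irreversible


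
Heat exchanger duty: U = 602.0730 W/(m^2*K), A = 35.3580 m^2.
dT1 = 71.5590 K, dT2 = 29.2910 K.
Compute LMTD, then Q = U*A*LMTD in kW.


LMTD = 47.3198 K
Q = 602.0730 * 35.3580 * 47.3198 = 1007347.7368 W = 1007.3477 kW

1007.3477 kW


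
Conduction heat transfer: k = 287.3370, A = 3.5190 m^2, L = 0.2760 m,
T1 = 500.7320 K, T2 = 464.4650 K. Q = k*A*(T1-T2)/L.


dT = 36.2670 K
Q = 287.3370 * 3.5190 * 36.2670 / 0.2760 = 132865.8500 W

132865.8500 W


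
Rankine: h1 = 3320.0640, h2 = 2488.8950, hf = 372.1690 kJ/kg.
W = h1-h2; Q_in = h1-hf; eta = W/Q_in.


W = 831.1690 kJ/kg
Q_in = 2947.8950 kJ/kg
eta = 0.2820 = 28.1953%

eta = 28.1953%


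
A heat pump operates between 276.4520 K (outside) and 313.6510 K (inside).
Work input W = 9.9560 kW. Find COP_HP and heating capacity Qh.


COP = 313.6510 / 37.1990 = 8.4317
Qh = 8.4317 * 9.9560 = 83.9461 kW

COP = 8.4317, Qh = 83.9461 kW


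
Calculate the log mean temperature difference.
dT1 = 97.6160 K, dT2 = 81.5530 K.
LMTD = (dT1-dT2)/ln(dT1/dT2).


dT1/dT2 = 1.1970
ln(dT1/dT2) = 0.1798
LMTD = 16.0630 / 0.1798 = 89.3440 K

89.3440 K


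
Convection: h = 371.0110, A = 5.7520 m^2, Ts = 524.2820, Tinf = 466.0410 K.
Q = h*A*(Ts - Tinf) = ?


dT = 58.2410 K
Q = 371.0110 * 5.7520 * 58.2410 = 124289.5131 W

124289.5131 W


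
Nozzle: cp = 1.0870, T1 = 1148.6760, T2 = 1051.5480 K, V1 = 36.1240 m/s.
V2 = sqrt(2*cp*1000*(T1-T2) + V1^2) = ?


dT = 97.1280 K
2*cp*1000*dT = 211156.2720
V1^2 = 1304.9434
V2 = sqrt(212461.2154) = 460.9352 m/s

460.9352 m/s


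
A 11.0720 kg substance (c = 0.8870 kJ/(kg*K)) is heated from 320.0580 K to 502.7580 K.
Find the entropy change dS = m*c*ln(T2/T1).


T2/T1 = 1.5708
ln(T2/T1) = 0.4516
dS = 11.0720 * 0.8870 * 0.4516 = 4.4352 kJ/K

4.4352 kJ/K


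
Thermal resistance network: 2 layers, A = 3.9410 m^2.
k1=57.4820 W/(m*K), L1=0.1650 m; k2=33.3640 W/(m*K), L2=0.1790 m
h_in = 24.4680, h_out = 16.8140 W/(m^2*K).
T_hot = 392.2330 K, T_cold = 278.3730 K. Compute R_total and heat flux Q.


R_conv_in = 1/(24.4680*3.9410) = 0.0104
R_1 = 0.1650/(57.4820*3.9410) = 0.0007
R_2 = 0.1790/(33.3640*3.9410) = 0.0014
R_conv_out = 1/(16.8140*3.9410) = 0.0151
R_total = 0.0276 K/W
Q = 113.8600 / 0.0276 = 4132.6616 W

R_total = 0.0276 K/W, Q = 4132.6616 W


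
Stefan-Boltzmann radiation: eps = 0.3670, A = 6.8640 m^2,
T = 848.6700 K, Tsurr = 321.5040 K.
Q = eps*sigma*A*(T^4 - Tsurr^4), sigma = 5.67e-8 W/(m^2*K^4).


T^4 = 5.1875e+11
Tsurr^4 = 1.0684e+10
Q = 0.3670 * 5.67e-8 * 6.8640 * 5.0806e+11 = 72567.7271 W

72567.7271 W


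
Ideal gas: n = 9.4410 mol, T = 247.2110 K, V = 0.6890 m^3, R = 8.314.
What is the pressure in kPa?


P = nRT/V = 9.4410 * 8.314 * 247.2110 / 0.6890
= 19404.2030 / 0.6890 = 28162.8490 Pa = 28.1628 kPa

28.1628 kPa


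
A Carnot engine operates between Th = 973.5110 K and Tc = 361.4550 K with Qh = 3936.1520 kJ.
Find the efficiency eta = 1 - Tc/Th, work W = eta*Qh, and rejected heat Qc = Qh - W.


eta = 1 - 361.4550/973.5110 = 0.6287
W = 0.6287 * 3936.1520 = 2474.6977 kJ
Qc = 3936.1520 - 2474.6977 = 1461.4543 kJ

eta = 62.8710%, W = 2474.6977 kJ, Qc = 1461.4543 kJ


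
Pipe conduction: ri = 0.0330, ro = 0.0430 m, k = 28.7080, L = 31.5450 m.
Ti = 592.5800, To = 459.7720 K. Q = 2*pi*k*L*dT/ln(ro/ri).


dT = 132.8080 K
ln(ro/ri) = 0.2647
Q = 2*pi*28.7080*31.5450*132.8080 / 0.2647 = 2854932.5319 W

2854932.5319 W


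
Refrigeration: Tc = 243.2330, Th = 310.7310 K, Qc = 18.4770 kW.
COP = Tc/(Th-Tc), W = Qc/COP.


COP = 243.2330 / 67.4980 = 3.6036
W = 18.4770 / 3.6036 = 5.1274 kW

COP = 3.6036, W = 5.1274 kW


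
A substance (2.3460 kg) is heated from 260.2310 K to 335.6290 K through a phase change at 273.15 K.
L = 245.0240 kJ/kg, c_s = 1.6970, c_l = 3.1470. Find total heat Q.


Q1 (sensible, solid) = 2.3460 * 1.6970 * 12.9190 = 51.4326 kJ
Q2 (latent) = 2.3460 * 245.0240 = 574.8263 kJ
Q3 (sensible, liquid) = 2.3460 * 3.1470 * 62.4790 = 461.2738 kJ
Q_total = 1087.5328 kJ

1087.5328 kJ


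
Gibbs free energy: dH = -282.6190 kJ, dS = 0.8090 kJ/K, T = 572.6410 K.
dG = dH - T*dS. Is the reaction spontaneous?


T*dS = 572.6410 * 0.8090 = 463.2666 kJ
dG = -282.6190 - 463.2666 = -745.8856 kJ (spontaneous)

dG = -745.8856 kJ, spontaneous


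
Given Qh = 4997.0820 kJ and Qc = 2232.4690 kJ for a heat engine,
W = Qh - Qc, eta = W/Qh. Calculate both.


W = 4997.0820 - 2232.4690 = 2764.6130 kJ
eta = 2764.6130 / 4997.0820 = 0.5532 = 55.3245%

W = 2764.6130 kJ, eta = 55.3245%


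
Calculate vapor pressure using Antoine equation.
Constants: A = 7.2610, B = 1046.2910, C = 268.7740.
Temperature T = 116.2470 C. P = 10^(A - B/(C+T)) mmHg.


C+T = 385.0210
B/(C+T) = 2.7175
log10(P) = 7.2610 - 2.7175 = 4.5435
P = 10^4.5435 = 34954.9967 mmHg

34954.9967 mmHg


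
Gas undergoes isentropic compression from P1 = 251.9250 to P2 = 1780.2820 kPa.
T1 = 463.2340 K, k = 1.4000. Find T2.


(k-1)/k = 0.2857
(P2/P1)^exp = 1.7484
T2 = 463.2340 * 1.7484 = 809.9049 K

809.9049 K


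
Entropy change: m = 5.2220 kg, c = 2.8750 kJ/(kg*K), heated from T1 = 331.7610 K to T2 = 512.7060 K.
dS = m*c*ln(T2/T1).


T2/T1 = 1.5454
ln(T2/T1) = 0.4353
dS = 5.2220 * 2.8750 * 0.4353 = 6.5351 kJ/K

6.5351 kJ/K


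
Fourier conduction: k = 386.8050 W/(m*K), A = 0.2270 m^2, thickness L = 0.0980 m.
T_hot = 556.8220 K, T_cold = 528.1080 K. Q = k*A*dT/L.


dT = 28.7140 K
Q = 386.8050 * 0.2270 * 28.7140 / 0.0980 = 25726.7874 W

25726.7874 W


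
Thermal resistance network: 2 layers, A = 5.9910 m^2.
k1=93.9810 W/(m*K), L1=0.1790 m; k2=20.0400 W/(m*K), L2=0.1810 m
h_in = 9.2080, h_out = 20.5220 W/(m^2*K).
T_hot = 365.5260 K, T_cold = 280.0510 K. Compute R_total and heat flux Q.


R_conv_in = 1/(9.2080*5.9910) = 0.0181
R_1 = 0.1790/(93.9810*5.9910) = 0.0003
R_2 = 0.1810/(20.0400*5.9910) = 0.0015
R_conv_out = 1/(20.5220*5.9910) = 0.0081
R_total = 0.0281 K/W
Q = 85.4750 / 0.0281 = 3043.2813 W

R_total = 0.0281 K/W, Q = 3043.2813 W


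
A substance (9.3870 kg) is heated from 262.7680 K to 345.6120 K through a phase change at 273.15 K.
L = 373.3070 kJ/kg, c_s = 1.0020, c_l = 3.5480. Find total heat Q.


Q1 (sensible, solid) = 9.3870 * 1.0020 * 10.3820 = 97.6507 kJ
Q2 (latent) = 9.3870 * 373.3070 = 3504.2328 kJ
Q3 (sensible, liquid) = 9.3870 * 3.5480 * 72.4620 = 2413.3524 kJ
Q_total = 6015.2360 kJ

6015.2360 kJ


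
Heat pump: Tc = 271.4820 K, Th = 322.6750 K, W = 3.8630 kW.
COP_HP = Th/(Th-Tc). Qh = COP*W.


COP = 322.6750 / 51.1930 = 6.3031
Qh = 6.3031 * 3.8630 = 24.3489 kW

COP = 6.3031, Qh = 24.3489 kW


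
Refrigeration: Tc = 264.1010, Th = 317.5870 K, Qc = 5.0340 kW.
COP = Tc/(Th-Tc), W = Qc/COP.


COP = 264.1010 / 53.4860 = 4.9378
W = 5.0340 / 4.9378 = 1.0195 kW

COP = 4.9378, W = 1.0195 kW


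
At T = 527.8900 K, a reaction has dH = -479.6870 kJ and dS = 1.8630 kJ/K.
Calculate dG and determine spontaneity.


T*dS = 527.8900 * 1.8630 = 983.4591 kJ
dG = -479.6870 - 983.4591 = -1463.1461 kJ (spontaneous)

dG = -1463.1461 kJ, spontaneous


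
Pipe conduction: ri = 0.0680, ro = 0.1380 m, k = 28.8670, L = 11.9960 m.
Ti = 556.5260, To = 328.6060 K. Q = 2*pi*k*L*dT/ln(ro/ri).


dT = 227.9200 K
ln(ro/ri) = 0.7077
Q = 2*pi*28.8670*11.9960*227.9200 / 0.7077 = 700685.2941 W

700685.2941 W


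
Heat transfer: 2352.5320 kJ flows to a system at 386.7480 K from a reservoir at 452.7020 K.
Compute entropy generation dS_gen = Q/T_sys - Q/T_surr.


dS_sys = 2352.5320/386.7480 = 6.0829 kJ/K
dS_surr = -2352.5320/452.7020 = -5.1966 kJ/K
dS_gen = 6.0829 - 5.1966 = 0.8862 kJ/K (irreversible)

dS_gen = 0.8862 kJ/K, irreversible


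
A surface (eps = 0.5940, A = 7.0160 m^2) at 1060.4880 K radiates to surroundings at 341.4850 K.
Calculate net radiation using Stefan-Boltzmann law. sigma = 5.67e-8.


T^4 = 1.2648e+12
Tsurr^4 = 1.3598e+10
Q = 0.5940 * 5.67e-8 * 7.0160 * 1.2512e+12 = 295656.6009 W

295656.6009 W


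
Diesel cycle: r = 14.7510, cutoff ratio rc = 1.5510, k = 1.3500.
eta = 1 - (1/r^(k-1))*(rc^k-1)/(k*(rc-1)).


r^(k-1) = 2.5650
rc^k = 1.8085
eta = 0.5762 = 57.6236%

57.6236%


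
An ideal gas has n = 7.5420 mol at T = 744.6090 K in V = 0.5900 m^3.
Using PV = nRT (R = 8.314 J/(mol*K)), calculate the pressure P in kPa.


P = nRT/V = 7.5420 * 8.314 * 744.6090 / 0.5900
= 46690.1027 / 0.5900 = 79135.7673 Pa = 79.1358 kPa

79.1358 kPa


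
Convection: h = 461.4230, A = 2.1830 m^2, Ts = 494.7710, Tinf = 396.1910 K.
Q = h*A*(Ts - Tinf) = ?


dT = 98.5800 K
Q = 461.4230 * 2.1830 * 98.5800 = 99298.2942 W

99298.2942 W


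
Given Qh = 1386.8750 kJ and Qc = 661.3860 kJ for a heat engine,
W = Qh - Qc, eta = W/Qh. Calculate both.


W = 1386.8750 - 661.3860 = 725.4890 kJ
eta = 725.4890 / 1386.8750 = 0.5231 = 52.3111%

W = 725.4890 kJ, eta = 52.3111%


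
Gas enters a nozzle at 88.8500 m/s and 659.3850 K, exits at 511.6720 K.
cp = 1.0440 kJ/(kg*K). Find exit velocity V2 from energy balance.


dT = 147.7130 K
2*cp*1000*dT = 308424.7440
V1^2 = 7894.3225
V2 = sqrt(316319.0665) = 562.4225 m/s

562.4225 m/s


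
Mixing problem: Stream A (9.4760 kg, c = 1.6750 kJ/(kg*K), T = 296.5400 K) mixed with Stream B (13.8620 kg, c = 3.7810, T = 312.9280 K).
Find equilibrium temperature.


num = 21108.0236
den = 68.2845
Tf = 309.1187 K

309.1187 K


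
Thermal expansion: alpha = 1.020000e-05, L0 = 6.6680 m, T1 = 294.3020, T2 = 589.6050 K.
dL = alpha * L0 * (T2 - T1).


dT = 295.3030 K
dL = 1.020000e-05 * 6.6680 * 295.3030 = 0.020085 m
L_final = 6.688085 m

dL = 0.020085 m


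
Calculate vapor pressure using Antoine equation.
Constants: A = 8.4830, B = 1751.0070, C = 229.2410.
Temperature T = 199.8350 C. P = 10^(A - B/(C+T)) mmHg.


C+T = 429.0760
B/(C+T) = 4.0809
log10(P) = 8.4830 - 4.0809 = 4.4021
P = 10^4.4021 = 25241.8717 mmHg

25241.8717 mmHg


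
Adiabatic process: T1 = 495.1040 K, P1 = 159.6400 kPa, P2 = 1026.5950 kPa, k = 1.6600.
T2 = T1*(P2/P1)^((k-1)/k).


(k-1)/k = 0.3976
(P2/P1)^exp = 2.0958
T2 = 495.1040 * 2.0958 = 1037.6522 K

1037.6522 K


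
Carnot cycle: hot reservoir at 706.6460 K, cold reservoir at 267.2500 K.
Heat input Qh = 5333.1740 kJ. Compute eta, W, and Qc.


eta = 1 - 267.2500/706.6460 = 0.6218
W = 0.6218 * 5333.1740 = 3316.1941 kJ
Qc = 5333.1740 - 3316.1941 = 2016.9799 kJ

eta = 62.1805%, W = 3316.1941 kJ, Qc = 2016.9799 kJ


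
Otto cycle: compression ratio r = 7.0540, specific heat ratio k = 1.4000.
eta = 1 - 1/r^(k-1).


r^(k-1) = 2.1846
eta = 1 - 1/2.1846 = 0.5423 = 54.2253%

54.2253%


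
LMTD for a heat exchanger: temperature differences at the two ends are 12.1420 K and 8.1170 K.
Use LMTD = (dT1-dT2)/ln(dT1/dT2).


dT1/dT2 = 1.4959
ln(dT1/dT2) = 0.4027
LMTD = 4.0250 / 0.4027 = 9.9948 K

9.9948 K


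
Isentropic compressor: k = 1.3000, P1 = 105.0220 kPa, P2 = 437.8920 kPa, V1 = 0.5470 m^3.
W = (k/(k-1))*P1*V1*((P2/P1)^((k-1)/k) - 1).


(k-1)/k = 0.2308
(P2/P1)^exp = 1.3903
W = 4.3333 * 105.0220 * 0.5470 * (1.3903 - 1) = 97.1509 kJ

97.1509 kJ


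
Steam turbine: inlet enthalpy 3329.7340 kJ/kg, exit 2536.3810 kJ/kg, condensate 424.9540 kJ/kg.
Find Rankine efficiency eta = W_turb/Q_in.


W = 793.3530 kJ/kg
Q_in = 2904.7800 kJ/kg
eta = 0.2731 = 27.3120%

eta = 27.3120%


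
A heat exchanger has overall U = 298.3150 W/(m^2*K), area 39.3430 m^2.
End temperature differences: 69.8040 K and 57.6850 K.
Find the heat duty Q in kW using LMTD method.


LMTD = 63.5520 K
Q = 298.3150 * 39.3430 * 63.5520 = 745885.2198 W = 745.8852 kW

745.8852 kW


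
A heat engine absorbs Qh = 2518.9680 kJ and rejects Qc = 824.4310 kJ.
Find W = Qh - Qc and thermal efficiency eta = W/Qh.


W = 2518.9680 - 824.4310 = 1694.5370 kJ
eta = 1694.5370 / 2518.9680 = 0.6727 = 67.2711%

W = 1694.5370 kJ, eta = 67.2711%


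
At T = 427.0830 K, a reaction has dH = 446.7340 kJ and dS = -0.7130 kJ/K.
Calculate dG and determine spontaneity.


T*dS = 427.0830 * -0.7130 = -304.5102 kJ
dG = 446.7340 + 304.5102 = 751.2442 kJ (non-spontaneous)

dG = 751.2442 kJ, non-spontaneous


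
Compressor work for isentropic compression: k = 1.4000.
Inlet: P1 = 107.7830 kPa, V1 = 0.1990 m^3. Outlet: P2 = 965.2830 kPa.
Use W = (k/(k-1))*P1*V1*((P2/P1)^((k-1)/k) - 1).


(k-1)/k = 0.2857
(P2/P1)^exp = 1.8708
W = 3.5000 * 107.7830 * 0.1990 * (1.8708 - 1) = 65.3725 kJ

65.3725 kJ


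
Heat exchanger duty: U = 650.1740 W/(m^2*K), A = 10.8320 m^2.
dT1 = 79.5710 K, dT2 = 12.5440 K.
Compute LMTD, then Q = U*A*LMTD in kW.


LMTD = 36.2817 K
Q = 650.1740 * 10.8320 * 36.2817 = 255520.2889 W = 255.5203 kW

255.5203 kW


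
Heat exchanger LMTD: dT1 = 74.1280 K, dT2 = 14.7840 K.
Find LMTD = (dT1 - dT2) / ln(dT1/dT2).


dT1/dT2 = 5.0141
ln(dT1/dT2) = 1.6122
LMTD = 59.3440 / 1.6122 = 36.8082 K

36.8082 K


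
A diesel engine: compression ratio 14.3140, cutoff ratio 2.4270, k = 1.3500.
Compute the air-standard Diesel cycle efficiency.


r^(k-1) = 2.5381
rc^k = 3.3101
eta = 0.5275 = 52.7544%

52.7544%


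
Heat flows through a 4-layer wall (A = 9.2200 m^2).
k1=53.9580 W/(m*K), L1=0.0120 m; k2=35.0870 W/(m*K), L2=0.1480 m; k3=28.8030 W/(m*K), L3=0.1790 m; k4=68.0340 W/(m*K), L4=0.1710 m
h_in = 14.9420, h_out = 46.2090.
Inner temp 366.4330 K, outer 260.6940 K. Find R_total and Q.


R_conv_in = 1/(14.9420*9.2200) = 0.0073
R_1 = 0.0120/(53.9580*9.2200) = 2.4121e-05
R_2 = 0.1480/(35.0870*9.2200) = 0.0005
R_3 = 0.1790/(28.8030*9.2200) = 0.0007
R_4 = 0.1710/(68.0340*9.2200) = 0.0003
R_conv_out = 1/(46.2090*9.2200) = 0.0023
R_total = 0.0110 K/W
Q = 105.7390 / 0.0110 = 9582.8906 W

R_total = 0.0110 K/W, Q = 9582.8906 W


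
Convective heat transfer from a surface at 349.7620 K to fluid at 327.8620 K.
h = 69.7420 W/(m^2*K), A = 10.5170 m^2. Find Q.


dT = 21.9000 K
Q = 69.7420 * 10.5170 * 21.9000 = 16063.1378 W

16063.1378 W


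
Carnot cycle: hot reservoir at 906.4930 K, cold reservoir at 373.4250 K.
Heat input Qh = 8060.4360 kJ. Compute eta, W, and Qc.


eta = 1 - 373.4250/906.4930 = 0.5881
W = 0.5881 * 8060.4360 = 4739.9820 kJ
Qc = 8060.4360 - 4739.9820 = 3320.4540 kJ

eta = 58.8055%, W = 4739.9820 kJ, Qc = 3320.4540 kJ


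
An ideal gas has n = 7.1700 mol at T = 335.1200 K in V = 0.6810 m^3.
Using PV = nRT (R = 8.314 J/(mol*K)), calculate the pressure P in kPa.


P = nRT/V = 7.1700 * 8.314 * 335.1200 / 0.6810
= 19976.9657 / 0.6810 = 29334.7513 Pa = 29.3348 kPa

29.3348 kPa


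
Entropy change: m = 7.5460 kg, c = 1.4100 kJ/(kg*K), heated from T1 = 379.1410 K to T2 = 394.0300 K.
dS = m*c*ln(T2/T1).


T2/T1 = 1.0393
ln(T2/T1) = 0.0385
dS = 7.5460 * 1.4100 * 0.0385 = 0.4098 kJ/K

0.4098 kJ/K


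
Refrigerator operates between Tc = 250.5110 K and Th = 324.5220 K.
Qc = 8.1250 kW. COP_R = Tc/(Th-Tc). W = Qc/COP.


COP = 250.5110 / 74.0110 = 3.3848
W = 8.1250 / 3.3848 = 2.4005 kW

COP = 3.3848, W = 2.4005 kW


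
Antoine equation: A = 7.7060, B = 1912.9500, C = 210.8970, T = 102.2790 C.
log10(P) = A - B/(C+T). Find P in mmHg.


C+T = 313.1760
B/(C+T) = 6.1082
log10(P) = 7.7060 - 6.1082 = 1.5978
P = 10^1.5978 = 39.6071 mmHg

39.6071 mmHg


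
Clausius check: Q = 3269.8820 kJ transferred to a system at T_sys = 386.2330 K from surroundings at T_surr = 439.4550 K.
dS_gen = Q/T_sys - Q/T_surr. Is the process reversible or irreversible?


dS_sys = 3269.8820/386.2330 = 8.4661 kJ/K
dS_surr = -3269.8820/439.4550 = -7.4408 kJ/K
dS_gen = 8.4661 - 7.4408 = 1.0253 kJ/K (irreversible)

dS_gen = 1.0253 kJ/K, irreversible


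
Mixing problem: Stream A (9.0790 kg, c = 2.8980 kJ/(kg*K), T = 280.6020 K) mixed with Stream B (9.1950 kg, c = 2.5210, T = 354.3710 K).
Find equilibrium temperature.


num = 15597.4336
den = 49.4915
Tf = 315.1535 K

315.1535 K


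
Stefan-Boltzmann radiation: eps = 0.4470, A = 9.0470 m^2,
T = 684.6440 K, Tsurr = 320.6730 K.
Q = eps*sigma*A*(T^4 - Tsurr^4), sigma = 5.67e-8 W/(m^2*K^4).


T^4 = 2.1971e+11
Tsurr^4 = 1.0574e+10
Q = 0.4470 * 5.67e-8 * 9.0470 * 2.0914e+11 = 47954.9373 W

47954.9373 W


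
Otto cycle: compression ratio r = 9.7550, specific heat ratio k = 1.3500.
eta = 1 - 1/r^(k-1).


r^(k-1) = 2.2194
eta = 1 - 1/2.2194 = 0.5494 = 54.9422%

54.9422%


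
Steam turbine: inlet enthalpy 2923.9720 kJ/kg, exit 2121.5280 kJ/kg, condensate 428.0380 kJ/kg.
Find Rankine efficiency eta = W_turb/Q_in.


W = 802.4440 kJ/kg
Q_in = 2495.9340 kJ/kg
eta = 0.3215 = 32.1500%

eta = 32.1500%


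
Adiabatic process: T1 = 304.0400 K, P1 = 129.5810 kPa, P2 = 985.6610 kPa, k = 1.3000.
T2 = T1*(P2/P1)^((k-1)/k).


(k-1)/k = 0.2308
(P2/P1)^exp = 1.5972
T2 = 304.0400 * 1.5972 = 485.6030 K

485.6030 K


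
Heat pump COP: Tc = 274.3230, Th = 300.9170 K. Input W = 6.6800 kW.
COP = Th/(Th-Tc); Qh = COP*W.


COP = 300.9170 / 26.5940 = 11.3152
Qh = 11.3152 * 6.6800 = 75.5857 kW

COP = 11.3152, Qh = 75.5857 kW


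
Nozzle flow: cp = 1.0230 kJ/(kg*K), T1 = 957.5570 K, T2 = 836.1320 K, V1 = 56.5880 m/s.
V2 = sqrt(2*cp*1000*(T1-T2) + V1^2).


dT = 121.4250 K
2*cp*1000*dT = 248435.5500
V1^2 = 3202.2017
V2 = sqrt(251637.7517) = 501.6351 m/s

501.6351 m/s


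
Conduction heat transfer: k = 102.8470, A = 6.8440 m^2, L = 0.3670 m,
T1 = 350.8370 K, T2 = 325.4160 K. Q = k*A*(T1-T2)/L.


dT = 25.4210 K
Q = 102.8470 * 6.8440 * 25.4210 / 0.3670 = 48756.0142 W

48756.0142 W


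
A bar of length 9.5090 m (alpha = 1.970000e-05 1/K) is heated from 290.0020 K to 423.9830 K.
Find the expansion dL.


dT = 133.9810 K
dL = 1.970000e-05 * 9.5090 * 133.9810 = 0.025098 m
L_final = 9.534098 m

dL = 0.025098 m


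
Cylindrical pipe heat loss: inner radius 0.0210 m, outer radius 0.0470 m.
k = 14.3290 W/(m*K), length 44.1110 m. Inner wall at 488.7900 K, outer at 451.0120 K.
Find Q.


dT = 37.7780 K
ln(ro/ri) = 0.8056
Q = 2*pi*14.3290*44.1110*37.7780 / 0.8056 = 186229.5499 W

186229.5499 W


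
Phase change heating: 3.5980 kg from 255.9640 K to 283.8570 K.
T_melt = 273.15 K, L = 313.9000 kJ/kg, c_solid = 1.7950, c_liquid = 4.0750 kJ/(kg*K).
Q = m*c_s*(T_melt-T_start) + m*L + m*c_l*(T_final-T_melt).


Q1 (sensible, solid) = 3.5980 * 1.7950 * 17.1860 = 110.9942 kJ
Q2 (latent) = 3.5980 * 313.9000 = 1129.4122 kJ
Q3 (sensible, liquid) = 3.5980 * 4.0750 * 10.7070 = 156.9844 kJ
Q_total = 1397.3909 kJ

1397.3909 kJ


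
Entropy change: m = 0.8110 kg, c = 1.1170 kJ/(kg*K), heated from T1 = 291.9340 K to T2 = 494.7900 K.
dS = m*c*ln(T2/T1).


T2/T1 = 1.6949
ln(T2/T1) = 0.5276
dS = 0.8110 * 1.1170 * 0.5276 = 0.4780 kJ/K

0.4780 kJ/K


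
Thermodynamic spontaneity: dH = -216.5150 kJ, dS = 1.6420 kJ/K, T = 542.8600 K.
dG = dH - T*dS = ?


T*dS = 542.8600 * 1.6420 = 891.3761 kJ
dG = -216.5150 - 891.3761 = -1107.8911 kJ (spontaneous)

dG = -1107.8911 kJ, spontaneous


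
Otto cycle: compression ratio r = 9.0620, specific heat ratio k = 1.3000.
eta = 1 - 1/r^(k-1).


r^(k-1) = 1.9372
eta = 1 - 1/1.9372 = 0.4838 = 48.3782%

48.3782%


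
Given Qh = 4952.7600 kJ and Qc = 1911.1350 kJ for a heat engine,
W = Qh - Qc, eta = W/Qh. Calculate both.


W = 4952.7600 - 1911.1350 = 3041.6250 kJ
eta = 3041.6250 / 4952.7600 = 0.6141 = 61.4127%

W = 3041.6250 kJ, eta = 61.4127%


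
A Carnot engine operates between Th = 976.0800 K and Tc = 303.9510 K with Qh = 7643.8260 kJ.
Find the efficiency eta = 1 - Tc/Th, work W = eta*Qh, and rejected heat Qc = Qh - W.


eta = 1 - 303.9510/976.0800 = 0.6886
W = 0.6886 * 7643.8260 = 5263.5410 kJ
Qc = 7643.8260 - 5263.5410 = 2380.2850 kJ

eta = 68.8600%, W = 5263.5410 kJ, Qc = 2380.2850 kJ


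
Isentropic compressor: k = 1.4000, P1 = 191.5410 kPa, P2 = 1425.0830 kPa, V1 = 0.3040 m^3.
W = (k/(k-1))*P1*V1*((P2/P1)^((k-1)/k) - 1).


(k-1)/k = 0.2857
(P2/P1)^exp = 1.7743
W = 3.5000 * 191.5410 * 0.3040 * (1.7743 - 1) = 157.7982 kJ

157.7982 kJ


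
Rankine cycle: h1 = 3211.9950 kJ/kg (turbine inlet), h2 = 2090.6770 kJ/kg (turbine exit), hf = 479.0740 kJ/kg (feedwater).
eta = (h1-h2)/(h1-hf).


W = 1121.3180 kJ/kg
Q_in = 2732.9210 kJ/kg
eta = 0.4103 = 41.0300%

eta = 41.0300%


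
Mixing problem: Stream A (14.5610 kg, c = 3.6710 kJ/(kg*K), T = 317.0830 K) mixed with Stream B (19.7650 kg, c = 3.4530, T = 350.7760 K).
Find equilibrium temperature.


num = 40889.1259
den = 121.7020
Tf = 335.9775 K

335.9775 K


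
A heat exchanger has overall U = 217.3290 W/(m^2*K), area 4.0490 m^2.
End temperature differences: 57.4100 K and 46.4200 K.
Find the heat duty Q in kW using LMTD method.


LMTD = 51.7205 K
Q = 217.3290 * 4.0490 * 51.7205 = 45512.2735 W = 45.5123 kW

45.5123 kW


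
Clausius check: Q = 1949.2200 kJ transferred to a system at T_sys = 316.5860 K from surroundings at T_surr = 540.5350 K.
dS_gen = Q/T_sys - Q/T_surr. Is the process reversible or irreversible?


dS_sys = 1949.2200/316.5860 = 6.1570 kJ/K
dS_surr = -1949.2200/540.5350 = -3.6061 kJ/K
dS_gen = 6.1570 - 3.6061 = 2.5509 kJ/K (irreversible)

dS_gen = 2.5509 kJ/K, irreversible


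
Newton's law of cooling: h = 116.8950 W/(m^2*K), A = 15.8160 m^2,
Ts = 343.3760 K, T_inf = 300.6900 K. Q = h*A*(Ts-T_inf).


dT = 42.6860 K
Q = 116.8950 * 15.8160 * 42.6860 = 78918.3600 W

78918.3600 W


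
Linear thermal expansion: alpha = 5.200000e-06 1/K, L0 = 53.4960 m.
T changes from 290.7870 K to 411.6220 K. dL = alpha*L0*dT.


dT = 120.8350 K
dL = 5.200000e-06 * 53.4960 * 120.8350 = 0.033614 m
L_final = 53.529614 m

dL = 0.033614 m


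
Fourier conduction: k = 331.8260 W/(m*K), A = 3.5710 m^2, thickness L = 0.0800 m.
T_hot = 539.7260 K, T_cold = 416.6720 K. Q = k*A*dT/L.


dT = 123.0540 K
Q = 331.8260 * 3.5710 * 123.0540 / 0.0800 = 1822661.4599 W

1822661.4599 W


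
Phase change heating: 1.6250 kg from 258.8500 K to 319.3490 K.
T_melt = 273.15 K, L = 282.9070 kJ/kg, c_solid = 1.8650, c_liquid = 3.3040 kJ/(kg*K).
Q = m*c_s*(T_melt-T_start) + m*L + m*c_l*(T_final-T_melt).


Q1 (sensible, solid) = 1.6250 * 1.8650 * 14.3000 = 43.3379 kJ
Q2 (latent) = 1.6250 * 282.9070 = 459.7239 kJ
Q3 (sensible, liquid) = 1.6250 * 3.3040 * 46.1990 = 248.0424 kJ
Q_total = 751.1042 kJ

751.1042 kJ


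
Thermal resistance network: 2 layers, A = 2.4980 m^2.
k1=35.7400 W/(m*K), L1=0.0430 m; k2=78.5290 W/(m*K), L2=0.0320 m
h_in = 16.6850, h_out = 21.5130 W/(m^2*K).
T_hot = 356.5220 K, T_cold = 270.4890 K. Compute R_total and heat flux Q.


R_conv_in = 1/(16.6850*2.4980) = 0.0240
R_1 = 0.0430/(35.7400*2.4980) = 0.0005
R_2 = 0.0320/(78.5290*2.4980) = 0.0002
R_conv_out = 1/(21.5130*2.4980) = 0.0186
R_total = 0.0432 K/W
Q = 86.0330 / 0.0432 = 1989.3916 W

R_total = 0.0432 K/W, Q = 1989.3916 W


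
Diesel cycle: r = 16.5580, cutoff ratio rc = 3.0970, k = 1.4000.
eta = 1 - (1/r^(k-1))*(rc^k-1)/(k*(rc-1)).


r^(k-1) = 3.0733
rc^k = 4.8676
eta = 0.5713 = 57.1338%

57.1338%


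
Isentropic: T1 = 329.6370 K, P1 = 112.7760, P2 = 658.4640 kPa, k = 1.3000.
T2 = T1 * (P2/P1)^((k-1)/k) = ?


(k-1)/k = 0.2308
(P2/P1)^exp = 1.5026
T2 = 329.6370 * 1.5026 = 495.3110 K

495.3110 K


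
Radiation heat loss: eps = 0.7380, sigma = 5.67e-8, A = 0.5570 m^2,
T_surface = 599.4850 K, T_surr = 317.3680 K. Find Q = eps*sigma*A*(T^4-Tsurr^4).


T^4 = 1.2916e+11
Tsurr^4 = 1.0145e+10
Q = 0.7380 * 5.67e-8 * 0.5570 * 1.1901e+11 = 2773.8327 W

2773.8327 W


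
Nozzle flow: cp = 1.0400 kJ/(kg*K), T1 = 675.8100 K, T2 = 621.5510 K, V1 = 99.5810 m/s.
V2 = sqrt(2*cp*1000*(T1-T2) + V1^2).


dT = 54.2590 K
2*cp*1000*dT = 112858.7200
V1^2 = 9916.3756
V2 = sqrt(122775.0956) = 350.3928 m/s

350.3928 m/s


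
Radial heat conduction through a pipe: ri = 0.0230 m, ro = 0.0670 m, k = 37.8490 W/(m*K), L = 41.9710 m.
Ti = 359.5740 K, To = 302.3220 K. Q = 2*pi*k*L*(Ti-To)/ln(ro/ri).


dT = 57.2520 K
ln(ro/ri) = 1.0692
Q = 2*pi*37.8490*41.9710*57.2520 / 1.0692 = 534460.9211 W

534460.9211 W


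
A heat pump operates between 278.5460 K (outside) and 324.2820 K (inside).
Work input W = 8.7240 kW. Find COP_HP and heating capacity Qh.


COP = 324.2820 / 45.7360 = 7.0903
Qh = 7.0903 * 8.7240 = 61.8558 kW

COP = 7.0903, Qh = 61.8558 kW


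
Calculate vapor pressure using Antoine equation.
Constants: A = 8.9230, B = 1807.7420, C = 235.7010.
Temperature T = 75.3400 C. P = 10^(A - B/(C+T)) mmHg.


C+T = 311.0410
B/(C+T) = 5.8119
log10(P) = 8.9230 - 5.8119 = 3.1111
P = 10^3.1111 = 1291.4897 mmHg

1291.4897 mmHg


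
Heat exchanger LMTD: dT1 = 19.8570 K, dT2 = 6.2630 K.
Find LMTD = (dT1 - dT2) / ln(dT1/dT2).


dT1/dT2 = 3.1705
ln(dT1/dT2) = 1.1539
LMTD = 13.5940 / 1.1539 = 11.7809 K

11.7809 K


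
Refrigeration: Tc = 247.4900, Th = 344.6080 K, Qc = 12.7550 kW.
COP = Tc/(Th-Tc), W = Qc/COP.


COP = 247.4900 / 97.1180 = 2.5483
W = 12.7550 / 2.5483 = 5.0052 kW

COP = 2.5483, W = 5.0052 kW


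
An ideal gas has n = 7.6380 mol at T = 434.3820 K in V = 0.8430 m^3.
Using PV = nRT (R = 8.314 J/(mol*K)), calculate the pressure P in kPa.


P = nRT/V = 7.6380 * 8.314 * 434.3820 / 0.8430
= 27584.2700 / 0.8430 = 32721.5539 Pa = 32.7216 kPa

32.7216 kPa


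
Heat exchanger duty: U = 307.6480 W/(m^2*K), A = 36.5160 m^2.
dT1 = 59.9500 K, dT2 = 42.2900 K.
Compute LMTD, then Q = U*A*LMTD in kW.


LMTD = 50.6075 K
Q = 307.6480 * 36.5160 * 50.6075 = 568528.2628 W = 568.5283 kW

568.5283 kW


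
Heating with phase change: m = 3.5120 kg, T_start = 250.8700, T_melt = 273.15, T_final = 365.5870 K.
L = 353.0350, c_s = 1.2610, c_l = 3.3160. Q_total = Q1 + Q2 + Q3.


Q1 (sensible, solid) = 3.5120 * 1.2610 * 22.2800 = 98.6699 kJ
Q2 (latent) = 3.5120 * 353.0350 = 1239.8589 kJ
Q3 (sensible, liquid) = 3.5120 * 3.3160 * 92.4370 = 1076.5021 kJ
Q_total = 2415.0309 kJ

2415.0309 kJ


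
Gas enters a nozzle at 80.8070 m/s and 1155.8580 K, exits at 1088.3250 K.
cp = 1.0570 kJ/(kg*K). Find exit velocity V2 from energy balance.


dT = 67.5330 K
2*cp*1000*dT = 142764.7620
V1^2 = 6529.7712
V2 = sqrt(149294.5332) = 386.3865 m/s

386.3865 m/s


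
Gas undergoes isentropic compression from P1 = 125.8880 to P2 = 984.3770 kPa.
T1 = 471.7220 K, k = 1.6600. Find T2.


(k-1)/k = 0.3976
(P2/P1)^exp = 2.2653
T2 = 471.7220 * 2.2653 = 1068.5744 K

1068.5744 K


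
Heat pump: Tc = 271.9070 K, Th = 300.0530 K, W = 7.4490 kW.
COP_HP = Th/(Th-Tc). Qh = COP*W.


COP = 300.0530 / 28.1460 = 10.6606
Qh = 10.6606 * 7.4490 = 79.4107 kW

COP = 10.6606, Qh = 79.4107 kW


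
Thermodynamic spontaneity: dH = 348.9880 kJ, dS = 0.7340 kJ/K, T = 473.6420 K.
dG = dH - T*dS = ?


T*dS = 473.6420 * 0.7340 = 347.6532 kJ
dG = 348.9880 - 347.6532 = 1.3348 kJ (non-spontaneous)

dG = 1.3348 kJ, non-spontaneous


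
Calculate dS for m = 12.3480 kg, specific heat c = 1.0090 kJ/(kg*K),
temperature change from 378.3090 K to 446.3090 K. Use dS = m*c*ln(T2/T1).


T2/T1 = 1.1797
ln(T2/T1) = 0.1653
dS = 12.3480 * 1.0090 * 0.1653 = 2.0595 kJ/K

2.0595 kJ/K


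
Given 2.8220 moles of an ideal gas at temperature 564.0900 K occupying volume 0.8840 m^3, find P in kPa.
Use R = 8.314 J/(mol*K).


P = nRT/V = 2.8220 * 8.314 * 564.0900 / 0.8840
= 13234.7405 / 0.8840 = 14971.4259 Pa = 14.9714 kPa

14.9714 kPa


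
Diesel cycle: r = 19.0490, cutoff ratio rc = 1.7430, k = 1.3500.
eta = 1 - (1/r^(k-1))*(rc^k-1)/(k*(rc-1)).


r^(k-1) = 2.8051
rc^k = 2.1171
eta = 0.6030 = 60.2961%

60.2961%


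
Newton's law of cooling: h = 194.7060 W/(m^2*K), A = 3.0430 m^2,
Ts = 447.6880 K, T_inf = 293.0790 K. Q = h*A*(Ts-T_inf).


dT = 154.6090 K
Q = 194.7060 * 3.0430 * 154.6090 = 91604.3418 W

91604.3418 W


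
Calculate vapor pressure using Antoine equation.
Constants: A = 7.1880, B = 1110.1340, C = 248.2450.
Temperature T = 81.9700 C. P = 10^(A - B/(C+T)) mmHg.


C+T = 330.2150
B/(C+T) = 3.3619
log10(P) = 7.1880 - 3.3619 = 3.8261
P = 10^3.8261 = 6701.1274 mmHg

6701.1274 mmHg


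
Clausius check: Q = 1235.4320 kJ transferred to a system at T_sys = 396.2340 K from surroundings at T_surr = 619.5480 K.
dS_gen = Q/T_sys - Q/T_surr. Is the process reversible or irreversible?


dS_sys = 1235.4320/396.2340 = 3.1179 kJ/K
dS_surr = -1235.4320/619.5480 = -1.9941 kJ/K
dS_gen = 3.1179 - 1.9941 = 1.1238 kJ/K (irreversible)

dS_gen = 1.1238 kJ/K, irreversible


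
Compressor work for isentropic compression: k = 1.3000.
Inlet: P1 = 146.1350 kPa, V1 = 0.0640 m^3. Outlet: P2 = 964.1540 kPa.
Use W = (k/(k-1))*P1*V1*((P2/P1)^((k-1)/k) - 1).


(k-1)/k = 0.2308
(P2/P1)^exp = 1.5456
W = 4.3333 * 146.1350 * 0.0640 * (1.5456 - 1) = 22.1112 kJ

22.1112 kJ


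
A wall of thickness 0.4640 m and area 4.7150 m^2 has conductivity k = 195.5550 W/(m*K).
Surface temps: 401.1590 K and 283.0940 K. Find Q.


dT = 118.0650 K
Q = 195.5550 * 4.7150 * 118.0650 / 0.4640 = 234613.9398 W

234613.9398 W


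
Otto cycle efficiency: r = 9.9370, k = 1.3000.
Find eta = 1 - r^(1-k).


r^(k-1) = 1.9915
eta = 1 - 1/1.9915 = 0.4979 = 49.7862%

49.7862%


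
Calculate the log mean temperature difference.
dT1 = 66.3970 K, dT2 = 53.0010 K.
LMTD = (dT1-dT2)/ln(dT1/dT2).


dT1/dT2 = 1.2527
ln(dT1/dT2) = 0.2253
LMTD = 13.3960 / 0.2253 = 59.4477 K

59.4477 K


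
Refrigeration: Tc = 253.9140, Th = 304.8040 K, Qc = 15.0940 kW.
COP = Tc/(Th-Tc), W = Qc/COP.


COP = 253.9140 / 50.8900 = 4.9895
W = 15.0940 / 4.9895 = 3.0252 kW

COP = 4.9895, W = 3.0252 kW


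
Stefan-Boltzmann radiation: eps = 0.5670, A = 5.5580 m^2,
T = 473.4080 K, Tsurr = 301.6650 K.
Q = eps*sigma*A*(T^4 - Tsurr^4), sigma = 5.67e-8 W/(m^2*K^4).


T^4 = 5.0228e+10
Tsurr^4 = 8.2813e+09
Q = 0.5670 * 5.67e-8 * 5.5580 * 4.1946e+10 = 7495.1101 W

7495.1101 W


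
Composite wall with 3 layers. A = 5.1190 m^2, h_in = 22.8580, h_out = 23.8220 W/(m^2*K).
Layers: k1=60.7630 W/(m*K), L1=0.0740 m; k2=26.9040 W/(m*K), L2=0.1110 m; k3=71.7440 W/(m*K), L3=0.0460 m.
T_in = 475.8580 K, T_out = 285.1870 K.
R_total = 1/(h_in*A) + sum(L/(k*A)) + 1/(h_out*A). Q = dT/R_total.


R_conv_in = 1/(22.8580*5.1190) = 0.0085
R_1 = 0.0740/(60.7630*5.1190) = 0.0002
R_2 = 0.1110/(26.9040*5.1190) = 0.0008
R_3 = 0.0460/(71.7440*5.1190) = 0.0001
R_conv_out = 1/(23.8220*5.1190) = 0.0082
R_total = 0.0179 K/W
Q = 190.6710 / 0.0179 = 10642.5964 W

R_total = 0.0179 K/W, Q = 10642.5964 W


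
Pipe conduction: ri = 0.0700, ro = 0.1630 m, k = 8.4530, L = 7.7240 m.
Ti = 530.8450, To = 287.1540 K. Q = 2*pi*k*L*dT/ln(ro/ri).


dT = 243.6910 K
ln(ro/ri) = 0.8453
Q = 2*pi*8.4530*7.7240*243.6910 / 0.8453 = 118272.7692 W

118272.7692 W


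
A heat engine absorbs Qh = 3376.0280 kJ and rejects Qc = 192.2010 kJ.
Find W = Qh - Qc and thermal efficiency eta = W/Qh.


W = 3376.0280 - 192.2010 = 3183.8270 kJ
eta = 3183.8270 / 3376.0280 = 0.9431 = 94.3069%

W = 3183.8270 kJ, eta = 94.3069%


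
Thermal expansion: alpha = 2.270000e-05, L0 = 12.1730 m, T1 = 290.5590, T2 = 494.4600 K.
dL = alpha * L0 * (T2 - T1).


dT = 203.9010 K
dL = 2.270000e-05 * 12.1730 * 203.9010 = 0.056343 m
L_final = 12.229343 m

dL = 0.056343 m


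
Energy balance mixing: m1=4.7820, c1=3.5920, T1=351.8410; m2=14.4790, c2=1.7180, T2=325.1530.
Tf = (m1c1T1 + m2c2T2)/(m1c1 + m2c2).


num = 14131.7087
den = 42.0519
Tf = 336.0543 K

336.0543 K


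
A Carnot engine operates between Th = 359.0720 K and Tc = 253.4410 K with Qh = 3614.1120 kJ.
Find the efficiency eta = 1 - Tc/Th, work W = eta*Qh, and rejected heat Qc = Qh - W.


eta = 1 - 253.4410/359.0720 = 0.2942
W = 0.2942 * 3614.1120 = 1063.1914 kJ
Qc = 3614.1120 - 1063.1914 = 2550.9206 kJ

eta = 29.4178%, W = 1063.1914 kJ, Qc = 2550.9206 kJ


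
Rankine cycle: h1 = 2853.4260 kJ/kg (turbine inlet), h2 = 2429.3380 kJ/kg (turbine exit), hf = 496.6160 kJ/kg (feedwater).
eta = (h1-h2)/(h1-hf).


W = 424.0880 kJ/kg
Q_in = 2356.8100 kJ/kg
eta = 0.1799 = 17.9942%

eta = 17.9942%


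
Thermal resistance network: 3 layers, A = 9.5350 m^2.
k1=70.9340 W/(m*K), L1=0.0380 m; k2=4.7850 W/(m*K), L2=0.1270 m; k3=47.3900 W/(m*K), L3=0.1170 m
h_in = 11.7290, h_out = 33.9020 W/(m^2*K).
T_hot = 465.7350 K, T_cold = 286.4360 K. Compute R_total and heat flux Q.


R_conv_in = 1/(11.7290*9.5350) = 0.0089
R_1 = 0.0380/(70.9340*9.5350) = 5.6183e-05
R_2 = 0.1270/(4.7850*9.5350) = 0.0028
R_3 = 0.1170/(47.3900*9.5350) = 0.0003
R_conv_out = 1/(33.9020*9.5350) = 0.0031
R_total = 0.0151 K/W
Q = 179.2990 / 0.0151 = 11847.5352 W

R_total = 0.0151 K/W, Q = 11847.5352 W
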